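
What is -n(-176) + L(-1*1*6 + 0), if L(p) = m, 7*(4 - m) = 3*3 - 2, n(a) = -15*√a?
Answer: 3 + 60*I*√11 ≈ 3.0 + 199.0*I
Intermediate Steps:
m = 3 (m = 4 - (3*3 - 2)/7 = 4 - (9 - 2)/7 = 4 - ⅐*7 = 4 - 1 = 3)
L(p) = 3
-n(-176) + L(-1*1*6 + 0) = -(-15)*√(-176) + 3 = -(-15)*4*I*√11 + 3 = -(-60)*I*√11 + 3 = 60*I*√11 + 3 = 3 + 60*I*√11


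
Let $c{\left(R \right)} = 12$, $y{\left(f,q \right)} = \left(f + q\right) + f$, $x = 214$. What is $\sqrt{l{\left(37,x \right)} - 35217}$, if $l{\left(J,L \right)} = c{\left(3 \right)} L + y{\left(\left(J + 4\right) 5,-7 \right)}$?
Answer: $i \sqrt{32246} \approx 179.57 i$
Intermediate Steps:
$y{\left(f,q \right)} = q + 2 f$
$l{\left(J,L \right)} = 33 + 10 J + 12 L$ ($l{\left(J,L \right)} = 12 L + \left(-7 + 2 \left(J + 4\right) 5\right) = 12 L + \left(-7 + 2 \left(4 + J\right) 5\right) = 12 L + \left(-7 + 2 \left(20 + 5 J\right)\right) = 12 L + \left(-7 + \left(40 + 10 J\right)\right) = 12 L + \left(33 + 10 J\right) = 33 + 10 J + 12 L$)
$\sqrt{l{\left(37,x \right)} - 35217} = \sqrt{\left(33 + 10 \cdot 37 + 12 \cdot 214\right) - 35217} = \sqrt{\left(33 + 370 + 2568\right) - 35217} = \sqrt{2971 - 35217} = \sqrt{-32246} = i \sqrt{32246}$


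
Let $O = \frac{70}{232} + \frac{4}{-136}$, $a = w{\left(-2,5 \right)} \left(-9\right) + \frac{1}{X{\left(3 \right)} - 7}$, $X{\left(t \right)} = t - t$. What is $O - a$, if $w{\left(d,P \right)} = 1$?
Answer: $\frac{129967}{13804} \approx 9.4152$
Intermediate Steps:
$X{\left(t \right)} = 0$
$a = - \frac{64}{7}$ ($a = 1 \left(-9\right) + \frac{1}{0 - 7} = -9 + \frac{1}{-7} = -9 - \frac{1}{7} = - \frac{64}{7} \approx -9.1429$)
$O = \frac{537}{1972}$ ($O = 70 \cdot \frac{1}{232} + 4 \left(- \frac{1}{136}\right) = \frac{35}{116} - \frac{1}{34} = \frac{537}{1972} \approx 0.27231$)
$O - a = \frac{537}{1972} - - \frac{64}{7} = \frac{537}{1972} + \frac{64}{7} = \frac{129967}{13804}$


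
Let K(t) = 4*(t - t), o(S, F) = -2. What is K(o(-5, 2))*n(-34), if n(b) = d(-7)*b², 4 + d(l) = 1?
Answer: 0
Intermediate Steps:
d(l) = -3 (d(l) = -4 + 1 = -3)
K(t) = 0 (K(t) = 4*0 = 0)
n(b) = -3*b²
K(o(-5, 2))*n(-34) = 0*(-3*(-34)²) = 0*(-3*1156) = 0*(-3468) = 0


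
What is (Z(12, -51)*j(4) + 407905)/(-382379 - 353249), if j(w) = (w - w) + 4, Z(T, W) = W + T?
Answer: -407749/735628 ≈ -0.55429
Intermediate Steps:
Z(T, W) = T + W
j(w) = 4 (j(w) = 0 + 4 = 4)
(Z(12, -51)*j(4) + 407905)/(-382379 - 353249) = ((12 - 51)*4 + 407905)/(-382379 - 353249) = (-39*4 + 407905)/(-735628) = (-156 + 407905)*(-1/735628) = 407749*(-1/735628) = -407749/735628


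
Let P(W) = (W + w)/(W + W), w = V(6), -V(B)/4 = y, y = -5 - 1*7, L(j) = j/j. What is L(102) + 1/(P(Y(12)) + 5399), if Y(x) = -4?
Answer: 10789/10787 ≈ 1.0002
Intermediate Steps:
L(j) = 1
y = -12 (y = -5 - 7 = -12)
V(B) = 48 (V(B) = -4*(-12) = 48)
w = 48
P(W) = (48 + W)/(2*W) (P(W) = (W + 48)/(W + W) = (48 + W)/((2*W)) = (48 + W)*(1/(2*W)) = (48 + W)/(2*W))
L(102) + 1/(P(Y(12)) + 5399) = 1 + 1/((½)*(48 - 4)/(-4) + 5399) = 1 + 1/((½)*(-¼)*44 + 5399) = 1 + 1/(-11/2 + 5399) = 1 + 1/(10787/2) = 1 + 2/10787 = 10789/10787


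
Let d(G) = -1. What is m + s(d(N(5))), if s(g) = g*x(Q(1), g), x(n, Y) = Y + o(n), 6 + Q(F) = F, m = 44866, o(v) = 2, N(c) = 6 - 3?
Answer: 44865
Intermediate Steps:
N(c) = 3
Q(F) = -6 + F
x(n, Y) = 2 + Y (x(n, Y) = Y + 2 = 2 + Y)
s(g) = g*(2 + g)
m + s(d(N(5))) = 44866 - (2 - 1) = 44866 - 1*1 = 44866 - 1 = 44865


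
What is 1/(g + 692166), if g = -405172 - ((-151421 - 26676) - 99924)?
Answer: 1/565015 ≈ 1.7699e-6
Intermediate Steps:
g = -127151 (g = -405172 - (-178097 - 99924) = -405172 - 1*(-278021) = -405172 + 278021 = -127151)
1/(g + 692166) = 1/(-127151 + 692166) = 1/565015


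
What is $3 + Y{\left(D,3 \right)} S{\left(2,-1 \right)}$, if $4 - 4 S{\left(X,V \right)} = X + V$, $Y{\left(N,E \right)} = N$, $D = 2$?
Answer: $\frac{9}{2} \approx 4.5$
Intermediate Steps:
$S{\left(X,V \right)} = 1 - \frac{V}{4} - \frac{X}{4}$ ($S{\left(X,V \right)} = 1 - \frac{X + V}{4} = 1 - \frac{V + X}{4} = 1 - \left(\frac{V}{4} + \frac{X}{4}\right) = 1 - \frac{V}{4} - \frac{X}{4}$)
$3 + Y{\left(D,3 \right)} S{\left(2,-1 \right)} = 3 + 2 \left(1 - - \frac{1}{4} - \frac{1}{2}\right) = 3 + 2 \left(1 + \frac{1}{4} - \frac{1}{2}\right) = 3 + 2 \cdot \frac{3}{4} = 3 + \frac{3}{2} = \frac{9}{2}$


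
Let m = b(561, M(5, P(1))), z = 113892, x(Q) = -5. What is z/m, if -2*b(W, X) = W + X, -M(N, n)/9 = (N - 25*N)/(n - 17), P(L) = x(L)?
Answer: -835208/1877 ≈ -444.97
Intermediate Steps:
P(L) = -5
M(N, n) = 216*N/(-17 + n) (M(N, n) = -9*(N - 25*N)/(n - 17) = -9*(-24*N)/(-17 + n) = -(-216)*N/(-17 + n) = 216*N/(-17 + n))
b(W, X) = -W/2 - X/2 (b(W, X) = -(W + X)/2 = -W/2 - X/2)
m = -5631/22 (m = -½*561 - 108*5/(-17 - 5) = -561/2 - 108*5/(-22) = -561/2 - 108*5*(-1)/22 = -561/2 - ½*(-540/11) = -561/2 + 270/11 = -5631/22 ≈ -255.95)
z/m = 113892/(-5631/22) = 113892*(-22/5631) = -835208/1877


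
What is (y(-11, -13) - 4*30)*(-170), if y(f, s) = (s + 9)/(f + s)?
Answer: 61115/3 ≈ 20372.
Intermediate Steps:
y(f, s) = (9 + s)/(f + s)
(y(-11, -13) - 4*30)*(-170) = ((9 - 13)/(-11 - 13) - 4*30)*(-170) = (-4/(-24) - 120)*(-170) = (-1/24*(-4) - 120)*(-170) = (⅙ - 120)*(-170) = -719/6*(-170) = 61115/3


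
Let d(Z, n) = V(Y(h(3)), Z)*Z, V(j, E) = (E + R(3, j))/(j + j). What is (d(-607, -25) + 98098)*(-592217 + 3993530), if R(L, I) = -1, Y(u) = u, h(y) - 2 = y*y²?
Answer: 10303835562810/29 ≈ 3.5530e+11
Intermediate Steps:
h(y) = 2 + y³ (h(y) = 2 + y*y² = 2 + y³)
V(j, E) = (-1 + E)/(2*j) (V(j, E) = (E - 1)/(j + j) = (-1 + E)/((2*j)) = (-1 + E)*(1/(2*j)) = (-1 + E)/(2*j))
d(Z, n) = Z*(-1/58 + Z/58) (d(Z, n) = ((-1 + Z)/(2*(2 + 3³)))*Z = ((-1 + Z)/(2*(2 + 27)))*Z = ((½)*(-1 + Z)/29)*Z = ((½)*(1/29)*(-1 + Z))*Z = (-1/58 + Z/58)*Z = Z*(-1/58 + Z/58))
(d(-607, -25) + 98098)*(-592217 + 3993530) = ((1/58)*(-607)*(-1 - 607) + 98098)*(-592217 + 3993530) = ((1/58)*(-607)*(-608) + 98098)*3401313 = (184528/29 + 98098)*3401313 = (3029370/29)*3401313 = 10303835562810/29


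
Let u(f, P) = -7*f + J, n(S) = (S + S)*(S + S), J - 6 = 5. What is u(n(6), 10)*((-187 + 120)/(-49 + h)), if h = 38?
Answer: -66799/11 ≈ -6072.6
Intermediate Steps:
J = 11 (J = 6 + 5 = 11)
n(S) = 4*S² (n(S) = (2*S)*(2*S) = 4*S²)
u(f, P) = 11 - 7*f (u(f, P) = -7*f + 11 = 11 - 7*f)
u(n(6), 10)*((-187 + 120)/(-49 + h)) = (11 - 28*6²)*((-187 + 120)/(-49 + 38)) = (11 - 28*36)*(-67/(-11)) = (11 - 7*144)*(-67*(-1/11)) = (11 - 1008)*(67/11) = -997*67/11 = -66799/11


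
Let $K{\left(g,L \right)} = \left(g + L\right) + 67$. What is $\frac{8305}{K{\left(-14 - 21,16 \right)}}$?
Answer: $\frac{8305}{48} \approx 173.02$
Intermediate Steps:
$K{\left(g,L \right)} = 67 + L + g$ ($K{\left(g,L \right)} = \left(L + g\right) + 67 = 67 + L + g$)
$\frac{8305}{K{\left(-14 - 21,16 \right)}} = \frac{8305}{67 + 16 - 35} = \frac{8305}{48}$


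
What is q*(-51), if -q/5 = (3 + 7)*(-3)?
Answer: -7650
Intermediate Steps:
q = 150 (q = -5*(3 + 7)*(-3) = -50*(-3) = -5*(-30) = 150)
q*(-51) = 150*(-51) = -7650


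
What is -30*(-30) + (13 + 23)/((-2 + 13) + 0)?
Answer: 9936/11 ≈ 903.27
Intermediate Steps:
-30*(-30) + (13 + 23)/((-2 + 13) + 0) = 900 + 36/(11 + 0) = 900 + 36/11 = 9936/11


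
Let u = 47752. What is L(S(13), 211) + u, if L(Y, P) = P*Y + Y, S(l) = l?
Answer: 50508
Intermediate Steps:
L(Y, P) = Y + P*Y
L(S(13), 211) + u = 13*(1 + 211) + 47752 = 13*212 + 47752 = 2756 + 47752 = 50508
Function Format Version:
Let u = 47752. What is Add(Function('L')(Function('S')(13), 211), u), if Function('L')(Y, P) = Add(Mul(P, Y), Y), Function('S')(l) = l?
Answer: 50508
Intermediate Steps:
Function('L')(Y, P) = Add(Y, Mul(P, Y))
Add(Function('L')(Function('S')(13), 211), u) = Add(Mul(13, Add(1, 211)), 47752) = Add(Mul(13, 212), 47752) = Add(2756, 47752) = 50508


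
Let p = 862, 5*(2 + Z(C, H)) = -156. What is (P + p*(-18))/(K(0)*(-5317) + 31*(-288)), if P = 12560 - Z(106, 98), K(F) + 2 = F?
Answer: -7307/4265 ≈ -1.7132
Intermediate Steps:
Z(C, H) = -166/5 (Z(C, H) = -2 + (⅕)*(-156) = -2 - 156/5 = -166/5)
K(F) = -2 + F
P = 62966/5 (P = 12560 - 1*(-166/5) = 12560 + 166/5 = 62966/5 ≈ 12593.)
(P + p*(-18))/(K(0)*(-5317) + 31*(-288)) = (62966/5 + 862*(-18))/((-2 + 0)*(-5317) + 31*(-288)) = (62966/5 - 15516)/(-2*(-5317) - 8928) = -14614/(5*(10634 - 8928)) = -14614/5/1706 = -14614/5*1/1706 = -7307/4265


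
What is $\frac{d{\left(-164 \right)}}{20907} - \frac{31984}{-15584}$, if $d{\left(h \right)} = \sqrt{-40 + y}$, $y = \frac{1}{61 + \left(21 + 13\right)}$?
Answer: $\frac{1999}{974} + \frac{i \sqrt{360905}}{1986165} \approx 2.0524 + 0.00030247 i$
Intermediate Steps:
$y = \frac{1}{95}$ ($y = \frac{1}{61 + 34} = \frac{1}{95} \approx 0.010526$)
$d{\left(h \right)} = \frac{i \sqrt{360905}}{95}$ ($d{\left(h \right)} = \sqrt{-40 + \frac{1}{95}} = \sqrt{- \frac{3799}{95}} = \frac{i \sqrt{360905}}{95}$)
$\frac{d{\left(-164 \right)}}{20907} - \frac{31984}{-15584} = \frac{\frac{1}{95} i \sqrt{360905}}{20907} - \frac{31984}{-15584} = \frac{i \sqrt{360905}}{95} \cdot \frac{1}{20907} - - \frac{1999}{974} = \frac{i \sqrt{360905}}{1986165} + \frac{1999}{974} = \frac{1999}{974} + \frac{i \sqrt{360905}}{1986165}$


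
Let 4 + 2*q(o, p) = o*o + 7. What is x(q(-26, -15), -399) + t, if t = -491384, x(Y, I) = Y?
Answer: -982089/2 ≈ -4.9104e+5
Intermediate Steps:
q(o, p) = 3/2 + o²/2 (q(o, p) = -2 + (o*o + 7)/2 = -2 + (o² + 7)/2 = -2 + (7 + o²)/2 = -2 + (7/2 + o²/2) = 3/2 + o²/2)
x(q(-26, -15), -399) + t = (3/2 + (½)*(-26)²) - 491384 = (3/2 + (½)*676) - 491384 = (3/2 + 338) - 491384 = 679/2 - 491384 = -982089/2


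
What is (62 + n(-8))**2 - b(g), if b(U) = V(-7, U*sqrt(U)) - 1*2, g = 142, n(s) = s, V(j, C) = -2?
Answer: 2920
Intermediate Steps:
b(U) = -4 (b(U) = -2 - 1*2 = -2 - 2 = -4)
(62 + n(-8))**2 - b(g) = (62 - 8)**2 - 1*(-4) = 54**2 + 4 = 2916 + 4 = 2920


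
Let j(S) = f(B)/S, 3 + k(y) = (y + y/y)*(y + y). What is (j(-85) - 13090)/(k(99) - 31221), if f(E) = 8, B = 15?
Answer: 185443/161840 ≈ 1.1458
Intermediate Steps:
k(y) = -3 + 2*y*(1 + y) (k(y) = -3 + (y + y/y)*(y + y) = -3 + (y + 1)*(2*y) = -3 + (1 + y)*(2*y) = -3 + 2*y*(1 + y))
j(S) = 8/S
(j(-85) - 13090)/(k(99) - 31221) = (8/(-85) - 13090)/((-3 + 2*99 + 2*99**2) - 31221) = (8*(-1/85) - 13090)/((-3 + 198 + 2*9801) - 31221) = (-8/85 - 13090)/((-3 + 198 + 19602) - 31221) = -1112658/(85*(19797 - 31221)) = -1112658/85/(-11424) = -1112658/85*(-1/11424) = 185443/161840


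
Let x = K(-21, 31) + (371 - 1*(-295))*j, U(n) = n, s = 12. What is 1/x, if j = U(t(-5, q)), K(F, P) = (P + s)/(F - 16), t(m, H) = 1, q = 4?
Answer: 37/24599 ≈ 0.0015041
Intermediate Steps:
K(F, P) = (12 + P)/(-16 + F) (K(F, P) = (P + 12)/(F - 16) = (12 + P)/(-16 + F))
j = 1
x = 24599/37 (x = (12 + 31)/(-16 - 21) + (371 - 1*(-295))*1 = 43/(-37) + (371 + 295)*1 = -1/37*43 + 666*1 = -43/37 + 666 = 24599/37 ≈ 664.84)
1/x = 1/(24599/37) = 37/24599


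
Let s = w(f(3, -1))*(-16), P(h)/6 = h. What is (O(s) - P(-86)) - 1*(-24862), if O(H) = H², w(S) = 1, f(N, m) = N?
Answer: 25634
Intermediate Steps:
P(h) = 6*h
s = -16 (s = 1*(-16) = -16)
(O(s) - P(-86)) - 1*(-24862) = ((-16)² - 6*(-86)) - 1*(-24862) = (256 - 1*(-516)) + 24862 = (256 + 516) + 24862 = 772 + 24862 = 25634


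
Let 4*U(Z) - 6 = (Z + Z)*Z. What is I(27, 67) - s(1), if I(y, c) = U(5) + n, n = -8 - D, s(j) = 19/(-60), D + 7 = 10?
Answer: 199/60 ≈ 3.3167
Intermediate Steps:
D = 3 (D = -7 + 10 = 3)
U(Z) = 3/2 + Z²/2 (U(Z) = 3/2 + ((Z + Z)*Z)/4 = 3/2 + ((2*Z)*Z)/4 = 3/2 + (2*Z²)/4 = 3/2 + Z²/2)
s(j) = -19/60 (s(j) = 19*(-1/60) = -19/60)
n = -11 (n = -8 - 1*3 = -8 - 3 = -11)
I(y, c) = 3 (I(y, c) = (3/2 + (½)*5²) - 11 = (3/2 + (½)*25) - 11 = (3/2 + 25/2) - 11 = 14 - 11 = 3)
I(27, 67) - s(1) = 3 - 1*(-19/60) = 3 + 19/60 = 199/60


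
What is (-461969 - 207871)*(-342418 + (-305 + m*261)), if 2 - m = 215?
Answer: 266807989440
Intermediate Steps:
m = -213 (m = 2 - 1*215 = 2 - 215 = -213)
(-461969 - 207871)*(-342418 + (-305 + m*261)) = (-461969 - 207871)*(-342418 + (-305 - 213*261)) = -669840*(-342418 + (-305 - 55593)) = -669840*(-342418 - 55898) = -669840*(-398316) = 266807989440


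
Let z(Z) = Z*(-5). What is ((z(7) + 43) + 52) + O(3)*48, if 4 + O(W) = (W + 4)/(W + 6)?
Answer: -284/3 ≈ -94.667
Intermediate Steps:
z(Z) = -5*Z
O(W) = -4 + (4 + W)/(6 + W) (O(W) = -4 + (W + 4)/(W + 6) = -4 + (4 + W)/(6 + W))
((z(7) + 43) + 52) + O(3)*48 = ((-5*7 + 43) + 52) + ((-20 - 3*3)/(6 + 3))*48 = ((-35 + 43) + 52) + ((-20 - 9)/9)*48 = (8 + 52) + ((⅑)*(-29))*48 = 60 - 29/9*48 = 60 - 464/3 = -284/3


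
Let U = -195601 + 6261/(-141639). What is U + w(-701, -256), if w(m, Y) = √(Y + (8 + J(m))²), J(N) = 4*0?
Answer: -9234912100/47213 + 8*I*√3 ≈ -1.956e+5 + 13.856*I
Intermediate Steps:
J(N) = 0
w(m, Y) = √(64 + Y) (w(m, Y) = √(Y + (8 + 0)²) = √(Y + 8²) = √(Y + 64) = √(64 + Y))
U = -9234912100/47213 (U = -195601 + 6261*(-1/141639) = -195601 - 2087/47213 = -9234912100/47213 ≈ -1.9560e+5)
U + w(-701, -256) = -9234912100/47213 + √(64 - 256) = -9234912100/47213 + √(-192) = -9234912100/47213 + 8*I*√3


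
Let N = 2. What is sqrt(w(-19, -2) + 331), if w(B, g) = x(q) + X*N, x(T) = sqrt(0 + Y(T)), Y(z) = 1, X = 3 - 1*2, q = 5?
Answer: sqrt(334) ≈ 18.276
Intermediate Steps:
X = 1 (X = 3 - 2 = 1)
x(T) = 1 (x(T) = sqrt(0 + 1) = sqrt(1) = 1)
w(B, g) = 3 (w(B, g) = 1 + 1*2 = 1 + 2 = 3)
sqrt(w(-19, -2) + 331) = sqrt(3 + 331) = sqrt(334)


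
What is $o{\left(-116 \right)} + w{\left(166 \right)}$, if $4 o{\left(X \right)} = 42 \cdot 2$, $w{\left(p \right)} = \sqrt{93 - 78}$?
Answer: $21 + \sqrt{15} \approx 24.873$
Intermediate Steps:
$w{\left(p \right)} = \sqrt{15}$
$o{\left(X \right)} = 21$ ($o{\left(X \right)} = \frac{42 \cdot 2}{4} = \frac{1}{4} \cdot 84 = 21$)
$o{\left(-116 \right)} + w{\left(166 \right)} = 21 + \sqrt{15}$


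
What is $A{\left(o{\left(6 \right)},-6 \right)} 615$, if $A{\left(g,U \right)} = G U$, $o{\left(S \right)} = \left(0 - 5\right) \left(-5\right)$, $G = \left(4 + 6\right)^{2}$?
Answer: $-369000$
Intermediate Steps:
$G = 100$ ($G = 10^{2} = 100$)
$o{\left(S \right)} = 25$ ($o{\left(S \right)} = \left(-5\right) \left(-5\right) = 25$)
$A{\left(g,U \right)} = 100 U$
$A{\left(o{\left(6 \right)},-6 \right)} 615 = 100 \left(-6\right) 615 = \left(-600\right) 615 = -369000$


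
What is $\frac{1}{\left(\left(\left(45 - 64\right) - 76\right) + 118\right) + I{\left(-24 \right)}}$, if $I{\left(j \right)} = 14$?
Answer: $\frac{1}{37} \approx 0.027027$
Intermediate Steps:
$\frac{1}{\left(\left(\left(45 - 64\right) - 76\right) + 118\right) + I{\left(-24 \right)}} = \frac{1}{\left(\left(\left(45 - 64\right) - 76\right) + 118\right) + 14} = \frac{1}{\left(\left(-19 - 76\right) + 118\right) + 14} = \frac{1}{\left(-95 + 118\right) + 14} = \frac{1}{23 + 14} = \frac{1}{37}$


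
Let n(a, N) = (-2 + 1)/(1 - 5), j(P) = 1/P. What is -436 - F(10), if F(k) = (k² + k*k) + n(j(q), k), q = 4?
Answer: -2545/4 ≈ -636.25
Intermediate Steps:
n(a, N) = ¼ (n(a, N) = -1/(-4) = -1*(-¼) = ¼)
F(k) = ¼ + 2*k² (F(k) = (k² + k*k) + ¼ = (k² + k²) + ¼ = 2*k² + ¼ = ¼ + 2*k²)
-436 - F(10) = -436 - (¼ + 2*10²) = -436 - (¼ + 2*100) = -436 - (¼ + 200) = -436 - 1*801/4 = -436 - 801/4 = -2545/4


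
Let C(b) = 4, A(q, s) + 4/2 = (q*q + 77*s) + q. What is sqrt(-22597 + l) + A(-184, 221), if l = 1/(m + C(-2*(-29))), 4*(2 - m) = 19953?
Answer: 50687 + I*sqrt(8974738511193)/19929 ≈ 50687.0 + 150.32*I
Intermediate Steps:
A(q, s) = -2 + q + q**2 + 77*s (A(q, s) = -2 + ((q*q + 77*s) + q) = -2 + ((q**2 + 77*s) + q) = -2 + (q + q**2 + 77*s) = -2 + q + q**2 + 77*s)
m = -19945/4 (m = 2 - 1/4*19953 = 2 - 19953/4 = -19945/4 ≈ -4986.3)
l = -4/19929 (l = 1/(-19945/4 + 4) = 1/(-19929/4) = -4/19929 ≈ -0.00020071)
sqrt(-22597 + l) + A(-184, 221) = sqrt(-22597 - 4/19929) + (-2 - 184 + (-184)**2 + 77*221) = sqrt(-450335617/19929) + (-2 - 184 + 33856 + 17017) = I*sqrt(8974738511193)/19929 + 50687 = 50687 + I*sqrt(8974738511193)/19929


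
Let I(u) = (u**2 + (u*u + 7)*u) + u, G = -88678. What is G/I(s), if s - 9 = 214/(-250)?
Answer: -86599609375/655884166 ≈ -132.03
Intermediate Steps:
s = 1018/125 (s = 9 + 214/(-250) = 9 + 214*(-1/250) = 9 - 107/125 = 1018/125 ≈ 8.1440)
I(u) = u + u**2 + u*(7 + u**2) (I(u) = (u**2 + (u**2 + 7)*u) + u = (u**2 + (7 + u**2)*u) + u = (u**2 + u*(7 + u**2)) + u = u + u**2 + u*(7 + u**2))
G/I(s) = -88678*125/(1018*(8 + 1018/125 + (1018/125)**2)) = -88678*125/(1018*(8 + 1018/125 + 1036324/15625)) = -88678/((1018/125)*(1288574/15625)) = -88678/1311768332/1953125 = -88678*1953125/1311768332 = -86599609375/655884166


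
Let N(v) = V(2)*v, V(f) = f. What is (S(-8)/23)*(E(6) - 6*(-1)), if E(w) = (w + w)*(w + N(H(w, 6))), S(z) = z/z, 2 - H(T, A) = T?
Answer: -18/23 ≈ -0.78261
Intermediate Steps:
H(T, A) = 2 - T
S(z) = 1
N(v) = 2*v
E(w) = 2*w*(4 - w) (E(w) = (w + w)*(w + 2*(2 - w)) = (2*w)*(w + (4 - 2*w)) = (2*w)*(4 - w) = 2*w*(4 - w))
(S(-8)/23)*(E(6) - 6*(-1)) = (1/23)*(2*6*(4 - 1*6) - 6*(-1)) = (1*(1/23))*(2*6*(4 - 6) + 6) = (2*6*(-2) + 6)/23 = (-24 + 6)/23 = (1/23)*(-18) = -18/23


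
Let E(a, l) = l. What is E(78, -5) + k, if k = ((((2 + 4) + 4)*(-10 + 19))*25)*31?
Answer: 69745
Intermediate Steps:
k = 69750 (k = (((6 + 4)*9)*25)*31 = ((10*9)*25)*31 = (90*25)*31 = 2250*31 = 69750)
E(78, -5) + k = -5 + 69750 = 69745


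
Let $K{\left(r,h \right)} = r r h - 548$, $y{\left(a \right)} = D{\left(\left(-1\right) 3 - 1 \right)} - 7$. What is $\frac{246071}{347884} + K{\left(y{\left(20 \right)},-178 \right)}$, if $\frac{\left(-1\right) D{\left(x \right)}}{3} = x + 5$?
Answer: $- \frac{6382729561}{347884} \approx -18347.0$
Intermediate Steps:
$D{\left(x \right)} = -15 - 3 x$ ($D{\left(x \right)} = - 3 \left(x + 5\right) = - 3 \left(5 + x\right) = -15 - 3 x$)
$y{\left(a \right)} = -10$ ($y{\left(a \right)} = \left(-15 - 3 \left(\left(-1\right) 3 - 1\right)\right) - 7 = \left(-15 - 3 \left(-3 - 1\right)\right) - 7 = \left(-15 - -12\right) - 7 = \left(-15 + 12\right) - 7 = -3 - 7 = -10$)
$K{\left(r,h \right)} = -548 + h r^{2}$ ($K{\left(r,h \right)} = r^{2} h - 548 = h r^{2} - 548 = -548 + h r^{2}$)
$\frac{246071}{347884} + K{\left(y{\left(20 \right)},-178 \right)} = \frac{246071}{347884} - \left(548 + 178 \left(-10\right)^{2}\right) = 246071 \cdot \frac{1}{347884} - 18348 = \frac{246071}{347884} - 18348 = - \frac{6382729561}{347884}$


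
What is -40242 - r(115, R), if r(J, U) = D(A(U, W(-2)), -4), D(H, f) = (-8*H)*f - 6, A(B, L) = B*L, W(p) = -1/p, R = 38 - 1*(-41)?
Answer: -41500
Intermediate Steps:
R = 79 (R = 38 + 41 = 79)
D(H, f) = -6 - 8*H*f (D(H, f) = -8*H*f - 6 = -6 - 8*H*f)
r(J, U) = -6 + 16*U (r(J, U) = -6 - 8*U*(-1/(-2))*(-4) = -6 - 8*U*(-1*(-½))*(-4) = -6 - 8*U*(½)*(-4) = -6 - 8*U/2*(-4) = -6 + 16*U)
-40242 - r(115, R) = -40242 - (-6 + 16*79) = -40242 - (-6 + 1264) = -40242 - 1*1258 = -40242 - 1258 = -41500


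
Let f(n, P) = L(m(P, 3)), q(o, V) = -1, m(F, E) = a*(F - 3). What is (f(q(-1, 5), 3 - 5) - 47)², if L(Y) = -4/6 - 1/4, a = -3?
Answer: 330625/144 ≈ 2296.0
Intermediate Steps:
m(F, E) = 9 - 3*F (m(F, E) = -3*(F - 3) = -3*(-3 + F) = 9 - 3*F)
L(Y) = -11/12 (L(Y) = -4*⅙ - 1*¼ = -⅔ - ¼ = -11/12)
f(n, P) = -11/12
(f(q(-1, 5), 3 - 5) - 47)² = (-11/12 - 47)² = (-575/12)² = 330625/144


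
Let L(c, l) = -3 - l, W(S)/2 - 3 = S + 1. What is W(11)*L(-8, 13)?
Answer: -480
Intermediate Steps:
W(S) = 8 + 2*S (W(S) = 6 + 2*(S + 1) = 6 + 2*(1 + S) = 6 + (2 + 2*S) = 8 + 2*S)
W(11)*L(-8, 13) = (8 + 2*11)*(-3 - 1*13) = (8 + 22)*(-3 - 13) = 30*(-16) = -480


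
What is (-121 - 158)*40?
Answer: -11160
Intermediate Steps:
(-121 - 158)*40 = -279*40 = -11160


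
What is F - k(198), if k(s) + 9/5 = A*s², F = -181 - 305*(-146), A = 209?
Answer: -40746426/5 ≈ -8.1493e+6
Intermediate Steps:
F = 44349 (F = -181 + 44530 = 44349)
k(s) = -9/5 + 209*s²
F - k(198) = 44349 - (-9/5 + 209*198²) = 44349 - (-9/5 + 209*39204) = 44349 - (-9/5 + 8193636) = 44349 - 1*40968171/5 = 44349 - 40968171/5 = -40746426/5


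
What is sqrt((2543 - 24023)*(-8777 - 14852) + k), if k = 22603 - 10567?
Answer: 6*sqrt(14098971) ≈ 22529.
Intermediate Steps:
k = 12036
sqrt((2543 - 24023)*(-8777 - 14852) + k) = sqrt((2543 - 24023)*(-8777 - 14852) + 12036) = sqrt(-21480*(-23629) + 12036) = sqrt(507550920 + 12036) = sqrt(507562956) = 6*sqrt(14098971)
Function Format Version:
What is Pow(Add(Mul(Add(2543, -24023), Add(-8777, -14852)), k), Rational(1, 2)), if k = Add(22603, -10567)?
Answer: Mul(6, Pow(14098971, Rational(1, 2))) ≈ 22529.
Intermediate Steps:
k = 12036
Pow(Add(Mul(Add(2543, -24023), Add(-8777, -14852)), k), Rational(1, 2)) = Pow(Add(Mul(Add(2543, -24023), Add(-8777, -14852)), 12036), Rational(1, 2)) = Pow(Add(Mul(-21480, -23629), 12036), Rational(1, 2)) = Pow(Add(507550920, 12036), Rational(1, 2)) = Pow(507562956, Rational(1, 2)) = Mul(6, Pow(14098971, Rational(1, 2)))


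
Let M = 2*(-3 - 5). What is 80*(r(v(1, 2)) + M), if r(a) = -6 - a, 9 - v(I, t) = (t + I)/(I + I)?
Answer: -2360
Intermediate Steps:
v(I, t) = 9 - (I + t)/(2*I) (v(I, t) = 9 - (t + I)/(I + I) = 9 - (I + t)/(2*I))
M = -16 (M = 2*(-8) = -16)
80*(r(v(1, 2)) + M) = 80*((-6 - (-1*2 + 17*1)/(2*1)) - 16) = 80*((-6 - (-2 + 17)/2) - 16) = 80*((-6 - 15/2) - 16) = 80*(-27/2 - 16) = 80*(-59/2) = -2360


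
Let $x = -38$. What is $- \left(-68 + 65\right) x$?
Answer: $-114$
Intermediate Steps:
$- \left(-68 + 65\right) x = - \left(-68 + 65\right) \left(-38\right) = - \left(-3\right) \left(-38\right) = \left(-1\right) 114 = -114$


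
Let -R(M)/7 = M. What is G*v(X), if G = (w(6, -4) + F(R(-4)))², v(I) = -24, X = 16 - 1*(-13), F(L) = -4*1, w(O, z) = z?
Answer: -1536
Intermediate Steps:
R(M) = -7*M
F(L) = -4
X = 29 (X = 16 + 13 = 29)
G = 64 (G = (-4 - 4)² = (-8)² = 64)
G*v(X) = 64*(-24) = -1536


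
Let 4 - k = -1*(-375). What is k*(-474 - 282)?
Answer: 280476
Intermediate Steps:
k = -371 (k = 4 - (-1)*(-375) = 4 - 1*375 = 4 - 375 = -371)
k*(-474 - 282) = -371*(-474 - 282) = -371*(-756) = 280476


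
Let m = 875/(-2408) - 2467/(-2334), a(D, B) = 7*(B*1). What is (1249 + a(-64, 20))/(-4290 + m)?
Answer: -557611272/1721933471 ≈ -0.32383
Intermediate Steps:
a(D, B) = 7*B
m = 278449/401448 (m = 875*(-1/2408) - 2467*(-1/2334) = -125/344 + 2467/2334 = 278449/401448 ≈ 0.69361)
(1249 + a(-64, 20))/(-4290 + m) = (1249 + 7*20)/(-4290 + 278449/401448) = (1249 + 140)/(-1721933471/401448) = 1389*(-401448/1721933471) = -557611272/1721933471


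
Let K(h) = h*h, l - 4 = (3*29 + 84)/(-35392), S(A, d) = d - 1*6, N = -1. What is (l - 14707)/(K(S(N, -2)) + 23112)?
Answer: -520368747/820244992 ≈ -0.63441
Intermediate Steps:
S(A, d) = -6 + d (S(A, d) = d - 6 = -6 + d)
l = 141397/35392 (l = 4 + (3*29 + 84)/(-35392) = 4 + (87 + 84)*(-1/35392) = 4 + 171*(-1/35392) = 4 - 171/35392 = 141397/35392 ≈ 3.9952)
K(h) = h²
(l - 14707)/(K(S(N, -2)) + 23112) = (141397/35392 - 14707)/((-6 - 2)² + 23112) = -520368747/(35392*((-8)² + 23112)) = -520368747/(35392*(64 + 23112)) = -520368747/35392/23176 = -520368747/35392*1/23176 = -520368747/820244992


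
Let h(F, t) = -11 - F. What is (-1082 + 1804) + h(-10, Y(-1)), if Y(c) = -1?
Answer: 721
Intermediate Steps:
(-1082 + 1804) + h(-10, Y(-1)) = (-1082 + 1804) + (-11 - 1*(-10)) = 722 + (-11 + 10) = 722 - 1 = 721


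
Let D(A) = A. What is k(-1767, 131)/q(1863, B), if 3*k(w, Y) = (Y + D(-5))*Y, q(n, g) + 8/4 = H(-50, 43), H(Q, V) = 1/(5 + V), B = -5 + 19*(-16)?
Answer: -264096/95 ≈ -2780.0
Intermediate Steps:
B = -309 (B = -5 - 304 = -309)
q(n, g) = -95/48 (q(n, g) = -2 + 1/(5 + 43) = -2 + 1/48 = -95/48)
k(w, Y) = Y*(-5 + Y)/3 (k(w, Y) = ((Y - 5)*Y)/3 = ((-5 + Y)*Y)/3 = (Y*(-5 + Y))/3 = Y*(-5 + Y)/3)
k(-1767, 131)/q(1863, B) = ((⅓)*131*(-5 + 131))/(-95/48) = ((⅓)*131*126)*(-48/95) = 5502*(-48/95) = -264096/95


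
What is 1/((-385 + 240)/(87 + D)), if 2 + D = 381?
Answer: -466/145 ≈ -3.2138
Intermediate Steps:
D = 379 (D = -2 + 381 = 379)
1/((-385 + 240)/(87 + D)) = 1/((-385 + 240)/(87 + 379)) = 1/(-145/466) = -466/145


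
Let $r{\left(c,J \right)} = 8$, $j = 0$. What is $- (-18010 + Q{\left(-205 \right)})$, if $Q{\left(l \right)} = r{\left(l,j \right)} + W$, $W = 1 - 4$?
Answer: $18005$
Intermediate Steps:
$W = -3$ ($W = 1 - 4 = -3$)
$Q{\left(l \right)} = 5$ ($Q{\left(l \right)} = 8 - 3 = 5$)
$- (-18010 + Q{\left(-205 \right)}) = - (-18010 + 5) = \left(-1\right) \left(-18005\right) = 18005$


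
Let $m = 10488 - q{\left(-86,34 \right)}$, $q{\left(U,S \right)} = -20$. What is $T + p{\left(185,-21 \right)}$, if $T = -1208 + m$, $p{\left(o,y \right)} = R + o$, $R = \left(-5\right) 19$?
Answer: $9390$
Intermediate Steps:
$R = -95$
$p{\left(o,y \right)} = -95 + o$
$m = 10508$ ($m = 10488 - -20 = 10488 + 20 = 10508$)
$T = 9300$ ($T = -1208 + 10508 = 9300$)
$T + p{\left(185,-21 \right)} = 9300 + \left(-95 + 185\right) = 9300 + 90 = 9390$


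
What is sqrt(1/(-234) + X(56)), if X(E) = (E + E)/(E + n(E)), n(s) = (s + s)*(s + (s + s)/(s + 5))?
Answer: sqrt(3965635102)/555126 ≈ 0.11344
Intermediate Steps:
n(s) = 2*s*(s + 2*s/(5 + s)) (n(s) = (2*s)*(s + (2*s)/(5 + s)) = (2*s)*(s + 2*s/(5 + s)) = 2*s*(s + 2*s/(5 + s)))
X(E) = 2*E/(E + 2*E**2*(7 + E)/(5 + E)) (X(E) = (E + E)/(E + 2*E**2*(7 + E)/(5 + E)) = (2*E)/(E + 2*E**2*(7 + E)/(5 + E)) = 2*E/(E + 2*E**2*(7 + E)/(5 + E)))
sqrt(1/(-234) + X(56)) = sqrt(1/(-234) + 2*(5 + 56)/(5 + 56 + 2*56*(7 + 56))) = sqrt(-1/234 + 2*61/(5 + 56 + 2*56*63)) = sqrt(-1/234 + 2*61/(5 + 56 + 7056)) = sqrt(-1/234 + 2*61/7117) = sqrt(-1/234 + 2*(1/7117)*61) = sqrt(-1/234 + 122/7117) = sqrt(21431/1665378) = sqrt(3965635102)/555126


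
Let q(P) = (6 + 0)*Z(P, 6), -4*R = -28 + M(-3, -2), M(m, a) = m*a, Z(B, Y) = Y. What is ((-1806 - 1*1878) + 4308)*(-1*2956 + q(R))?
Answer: -1822080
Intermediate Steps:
M(m, a) = a*m
R = 11/2 (R = -(-28 - 2*(-3))/4 = -(-28 + 6)/4 = -¼*(-22) = 11/2 ≈ 5.5000)
q(P) = 36 (q(P) = (6 + 0)*6 = 6*6 = 36)
((-1806 - 1*1878) + 4308)*(-1*2956 + q(R)) = ((-1806 - 1*1878) + 4308)*(-1*2956 + 36) = ((-1806 - 1878) + 4308)*(-2956 + 36) = (-3684 + 4308)*(-2920) = 624*(-2920) = -1822080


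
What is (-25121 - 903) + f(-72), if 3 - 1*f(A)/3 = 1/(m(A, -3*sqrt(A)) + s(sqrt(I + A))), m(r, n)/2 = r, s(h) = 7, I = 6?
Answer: -3564052/137 ≈ -26015.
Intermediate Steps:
m(r, n) = 2*r
f(A) = 9 - 3/(7 + 2*A) (f(A) = 9 - 3/(2*A + 7) = 9 - 3/(7 + 2*A))
(-25121 - 903) + f(-72) = (-25121 - 903) + 6*(10 + 3*(-72))/(7 + 2*(-72)) = -26024 + 6*(10 - 216)/(7 - 144) = -26024 + 6*(-206)/(-137) = -26024 + 6*(-1/137)*(-206) = -26024 + 1236/137 = -3564052/137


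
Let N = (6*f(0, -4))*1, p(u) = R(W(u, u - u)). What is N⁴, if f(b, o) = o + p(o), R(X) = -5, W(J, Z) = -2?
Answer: 8503056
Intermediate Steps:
p(u) = -5
f(b, o) = -5 + o (f(b, o) = o - 5 = -5 + o)
N = -54 (N = (6*(-5 - 4))*1 = (6*(-9))*1 = -54*1 = -54)
N⁴ = (-54)⁴ = 8503056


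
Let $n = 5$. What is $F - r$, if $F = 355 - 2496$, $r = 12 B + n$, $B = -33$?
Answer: $-1750$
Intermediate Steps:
$r = -391$ ($r = 12 \left(-33\right) + 5 = -396 + 5 = -391$)
$F = -2141$
$F - r = -2141 - -391 = -2141 + 391 = -1750$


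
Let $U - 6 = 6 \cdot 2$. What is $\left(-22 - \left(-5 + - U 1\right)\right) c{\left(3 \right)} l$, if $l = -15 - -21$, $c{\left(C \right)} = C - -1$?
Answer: $24$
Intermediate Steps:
$U = 18$ ($U = 6 + 6 \cdot 2 = 6 + 12 = 18$)
$c{\left(C \right)} = 1 + C$ ($c{\left(C \right)} = C + 1 = 1 + C$)
$l = 6$ ($l = -15 + 21 = 6$)
$\left(-22 - \left(-5 + - U 1\right)\right) c{\left(3 \right)} l = \left(-22 - \left(-5 + \left(-1\right) 18 \cdot 1\right)\right) \left(1 + 3\right) 6 = \left(-22 - \left(-5 - 18\right)\right) 4 \cdot 6 = \left(-22 - -23\right) 4 \cdot 6 = \left(-22 + 23\right) 4 \cdot 6 = 1 \cdot 4 \cdot 6 = 4 \cdot 6 = 24$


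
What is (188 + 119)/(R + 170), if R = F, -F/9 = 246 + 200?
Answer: -307/3844 ≈ -0.079865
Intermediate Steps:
F = -4014 (F = -9*(246 + 200) = -9*446 = -4014)
R = -4014
(188 + 119)/(R + 170) = (188 + 119)/(-4014 + 170) = 307/(-3844) = 307*(-1/3844) = -307/3844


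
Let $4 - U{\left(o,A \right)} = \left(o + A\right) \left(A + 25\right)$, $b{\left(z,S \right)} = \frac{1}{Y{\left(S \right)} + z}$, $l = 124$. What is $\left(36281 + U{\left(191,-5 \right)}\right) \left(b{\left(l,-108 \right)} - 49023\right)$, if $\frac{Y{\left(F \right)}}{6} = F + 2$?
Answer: $- \frac{817374238005}{512} \approx -1.5964 \cdot 10^{9}$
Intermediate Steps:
$Y{\left(F \right)} = 12 + 6 F$ ($Y{\left(F \right)} = 6 \left(F + 2\right) = 6 \left(2 + F\right) = 12 + 6 F$)
$b{\left(z,S \right)} = \frac{1}{12 + z + 6 S}$ ($b{\left(z,S \right)} = \frac{1}{\left(12 + 6 S\right) + z} = \frac{1}{12 + z + 6 S}$)
$U{\left(o,A \right)} = 4 - \left(25 + A\right) \left(A + o\right)$ ($U{\left(o,A \right)} = 4 - \left(o + A\right) \left(A + 25\right) = 4 - \left(A + o\right) \left(25 + A\right) = 4 - \left(25 + A\right) \left(A + o\right)$)
$\left(36281 + U{\left(191,-5 \right)}\right) \left(b{\left(l,-108 \right)} - 49023\right) = \left(36281 - \left(4671 - 955\right)\right) \left(\frac{1}{12 + 124 + 6 \left(-108\right)} - 49023\right) = \left(36281 + \left(4 - 25 + 125 - 4775 + 955\right)\right) \left(\frac{1}{12 + 124 - 648} - 49023\right) = \left(36281 + \left(4 - 25 + 125 - 4775 + 955\right)\right) \left(\frac{1}{-512} - 49023\right) = \left(36281 - 3716\right) \left(- \frac{1}{512} - 49023\right) = 32565 \left(- \frac{25099777}{512}\right) = - \frac{817374238005}{512}$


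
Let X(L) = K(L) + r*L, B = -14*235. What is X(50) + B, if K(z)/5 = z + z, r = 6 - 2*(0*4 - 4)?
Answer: -2090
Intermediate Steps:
B = -3290
r = 14 (r = 6 - 2*(0 - 4) = 6 - 2*(-4) = 6 + 8 = 14)
K(z) = 10*z (K(z) = 5*(z + z) = 5*(2*z) = 10*z)
X(L) = 24*L (X(L) = 10*L + 14*L = 24*L)
X(50) + B = 24*50 - 3290 = 1200 - 3290 = -2090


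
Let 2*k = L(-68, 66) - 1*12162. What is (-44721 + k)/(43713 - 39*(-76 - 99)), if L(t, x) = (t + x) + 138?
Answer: -25367/25269 ≈ -1.0039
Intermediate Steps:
L(t, x) = 138 + t + x
k = -6013 (k = ((138 - 68 + 66) - 1*12162)/2 = (136 - 12162)/2 = (½)*(-12026) = -6013)
(-44721 + k)/(43713 - 39*(-76 - 99)) = (-44721 - 6013)/(43713 - 39*(-76 - 99)) = -50734/(43713 - 39*(-175)) = -50734/(43713 + 6825) = -50734/50538 = -50734*1/50538 = -25367/25269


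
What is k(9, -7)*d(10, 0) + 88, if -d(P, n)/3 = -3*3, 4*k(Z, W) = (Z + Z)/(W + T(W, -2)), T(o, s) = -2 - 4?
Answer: 2045/26 ≈ 78.654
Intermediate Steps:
T(o, s) = -6
k(Z, W) = Z/(2*(-6 + W)) (k(Z, W) = ((Z + Z)/(W - 6))/4 = ((2*Z)/(-6 + W))/4 = (2*Z/(-6 + W))/4 = Z/(2*(-6 + W)))
d(P, n) = 27 (d(P, n) = -(-9)*3 = -3*(-9) = 27)
k(9, -7)*d(10, 0) + 88 = ((½)*9/(-6 - 7))*27 + 88 = ((½)*9/(-13))*27 + 88 = ((½)*9*(-1/13))*27 + 88 = -9/26*27 + 88 = -243/26 + 88 = 2045/26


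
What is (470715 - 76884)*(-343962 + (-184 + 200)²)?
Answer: -135362077686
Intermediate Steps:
(470715 - 76884)*(-343962 + (-184 + 200)²) = 393831*(-343962 + 16²) = 393831*(-343962 + 256) = 393831*(-343706) = -135362077686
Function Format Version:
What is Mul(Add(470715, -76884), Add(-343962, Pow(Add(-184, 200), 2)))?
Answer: -135362077686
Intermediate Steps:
Mul(Add(470715, -76884), Add(-343962, Pow(Add(-184, 200), 2))) = Mul(393831, Add(-343962, Pow(16, 2))) = Mul(393831, Add(-343962, 256)) = Mul(393831, -343706) = -135362077686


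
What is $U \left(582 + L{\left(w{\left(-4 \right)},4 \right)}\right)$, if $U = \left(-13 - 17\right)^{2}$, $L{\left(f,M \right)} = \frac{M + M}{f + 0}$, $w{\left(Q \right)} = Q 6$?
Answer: $523500$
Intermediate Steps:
$w{\left(Q \right)} = 6 Q$
$L{\left(f,M \right)} = \frac{2 M}{f}$
$U = 900$ ($U = \left(-30\right)^{2} = 900$)
$U \left(582 + L{\left(w{\left(-4 \right)},4 \right)}\right) = 900 \left(582 + 2 \cdot 4 \frac{1}{6 \left(-4\right)}\right) = 900 \left(582 + 2 \cdot 4 \frac{1}{-24}\right) = 900 \left(582 + 2 \cdot 4 \left(- \frac{1}{24}\right)\right) = 900 \left(582 - \frac{1}{3}\right) = 900 \cdot \frac{1745}{3} = 523500$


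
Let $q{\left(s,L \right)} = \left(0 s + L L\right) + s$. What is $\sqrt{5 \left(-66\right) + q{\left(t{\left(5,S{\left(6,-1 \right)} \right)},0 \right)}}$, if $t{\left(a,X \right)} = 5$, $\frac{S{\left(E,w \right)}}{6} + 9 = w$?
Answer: $5 i \sqrt{13} \approx 18.028 i$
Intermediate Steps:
$S{\left(E,w \right)} = -54 + 6 w$
$q{\left(s,L \right)} = s + L^{2}$ ($q{\left(s,L \right)} = \left(0 + L^{2}\right) + s = L^{2} + s = s + L^{2}$)
$\sqrt{5 \left(-66\right) + q{\left(t{\left(5,S{\left(6,-1 \right)} \right)},0 \right)}} = \sqrt{5 \left(-66\right) + \left(5 + 0^{2}\right)} = \sqrt{-330 + \left(5 + 0\right)} = \sqrt{-330 + 5} = \sqrt{-325} = 5 i \sqrt{13}$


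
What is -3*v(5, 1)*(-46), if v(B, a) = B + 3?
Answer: 1104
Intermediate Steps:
v(B, a) = 3 + B
-3*v(5, 1)*(-46) = -3*(3 + 5)*(-46) = -3*8*(-46) = -24*(-46) = 1104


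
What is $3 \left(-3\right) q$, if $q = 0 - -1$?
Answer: $-9$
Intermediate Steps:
$q = 1$ ($q = 0 + 1 = 1$)
$3 \left(-3\right) q = 3 \left(-3\right) 1 = \left(-9\right) 1 = -9$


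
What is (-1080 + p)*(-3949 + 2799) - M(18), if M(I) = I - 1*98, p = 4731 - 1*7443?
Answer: 4360880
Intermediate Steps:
p = -2712 (p = 4731 - 7443 = -2712)
M(I) = -98 + I (M(I) = I - 98 = -98 + I)
(-1080 + p)*(-3949 + 2799) - M(18) = (-1080 - 2712)*(-3949 + 2799) - (-98 + 18) = -3792*(-1150) - 1*(-80) = 4360800 + 80 = 4360880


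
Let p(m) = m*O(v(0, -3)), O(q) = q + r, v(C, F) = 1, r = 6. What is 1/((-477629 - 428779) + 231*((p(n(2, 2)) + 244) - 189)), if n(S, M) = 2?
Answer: -1/890469 ≈ -1.1230e-6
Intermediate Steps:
O(q) = 6 + q (O(q) = q + 6 = 6 + q)
p(m) = 7*m (p(m) = m*(6 + 1) = m*7 = 7*m)
1/((-477629 - 428779) + 231*((p(n(2, 2)) + 244) - 189)) = 1/((-477629 - 428779) + 231*((7*2 + 244) - 189)) = 1/(-906408 + 231*((14 + 244) - 189)) = 1/(-906408 + 231*(258 - 189)) = 1/(-906408 + 231*69) = 1/(-906408 + 15939) = 1/(-890469) = -1/890469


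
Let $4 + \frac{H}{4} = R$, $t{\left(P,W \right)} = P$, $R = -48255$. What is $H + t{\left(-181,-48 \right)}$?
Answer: $-193217$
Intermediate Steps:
$H = -193036$ ($H = -16 + 4 \left(-48255\right) = -16 - 193020 = -193036$)
$H + t{\left(-181,-48 \right)} = -193036 - 181 = -193217$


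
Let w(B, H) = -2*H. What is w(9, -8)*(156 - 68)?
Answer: 1408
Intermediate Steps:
w(9, -8)*(156 - 68) = (-2*(-8))*(156 - 68) = 16*88 = 1408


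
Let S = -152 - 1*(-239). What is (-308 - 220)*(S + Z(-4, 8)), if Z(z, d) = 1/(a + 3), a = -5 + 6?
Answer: -46068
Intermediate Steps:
a = 1
S = 87 (S = -152 + 239 = 87)
Z(z, d) = ¼ (Z(z, d) = 1/(1 + 3) = 1/4 = ¼)
(-308 - 220)*(S + Z(-4, 8)) = (-308 - 220)*(87 + ¼) = -528*349/4 = -46068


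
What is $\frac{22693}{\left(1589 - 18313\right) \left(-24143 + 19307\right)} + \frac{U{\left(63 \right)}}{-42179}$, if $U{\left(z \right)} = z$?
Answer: $- \frac{4138099585}{3411322118256} \approx -0.001213$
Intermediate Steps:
$\frac{22693}{\left(1589 - 18313\right) \left(-24143 + 19307\right)} + \frac{U{\left(63 \right)}}{-42179} = \frac{22693}{\left(1589 - 18313\right) \left(-24143 + 19307\right)} + \frac{63}{-42179} = \frac{22693}{\left(-16724\right) \left(-4836\right)} + 63 \left(- \frac{1}{42179}\right) = \frac{22693}{80877264} - \frac{63}{42179} = - \frac{4138099585}{3411322118256}$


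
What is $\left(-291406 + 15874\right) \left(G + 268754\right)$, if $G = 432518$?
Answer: $-193222876704$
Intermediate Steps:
$\left(-291406 + 15874\right) \left(G + 268754\right) = \left(-291406 + 15874\right) \left(432518 + 268754\right) = \left(-275532\right) 701272 = -193222876704$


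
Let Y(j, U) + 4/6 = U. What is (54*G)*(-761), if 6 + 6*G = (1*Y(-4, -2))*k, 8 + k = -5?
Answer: -196338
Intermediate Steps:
k = -13 (k = -8 - 5 = -13)
Y(j, U) = -⅔ + U
G = 43/9 (G = -1 + ((1*(-⅔ - 2))*(-13))/6 = -1 + ((1*(-8/3))*(-13))/6 = -1 + (-8/3*(-13))/6 = -1 + (⅙)*(104/3) = -1 + 52/9 = 43/9 ≈ 4.7778)
(54*G)*(-761) = (54*(43/9))*(-761) = 258*(-761) = -196338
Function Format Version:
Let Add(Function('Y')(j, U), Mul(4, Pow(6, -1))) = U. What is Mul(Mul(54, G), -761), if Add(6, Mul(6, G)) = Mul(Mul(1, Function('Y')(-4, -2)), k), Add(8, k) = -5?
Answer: -196338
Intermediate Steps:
k = -13 (k = Add(-8, -5) = -13)
Function('Y')(j, U) = Add(Rational(-2, 3), U)
G = Rational(43, 9) (G = Add(-1, Mul(Rational(1, 6), Mul(Mul(1, Add(Rational(-2, 3), -2)), -13))) = Add(-1, Mul(Rational(1, 6), Mul(Mul(1, Rational(-8, 3)), -13))) = Add(-1, Mul(Rational(1, 6), Mul(Rational(-8, 3), -13))) = Add(-1, Mul(Rational(1, 6), Rational(104, 3))) = Add(-1, Rational(52, 9)) = Rational(43, 9) ≈ 4.7778)
Mul(Mul(54, G), -761) = Mul(Mul(54, Rational(43, 9)), -761) = Mul(258, -761) = -196338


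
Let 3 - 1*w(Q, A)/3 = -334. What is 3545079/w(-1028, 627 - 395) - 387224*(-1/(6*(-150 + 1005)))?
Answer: 3096289789/864405 ≈ 3582.0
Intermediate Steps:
w(Q, A) = 1011 (w(Q, A) = 9 - 3*(-334) = 9 + 1002 = 1011)
3545079/w(-1028, 627 - 395) - 387224*(-1/(6*(-150 + 1005))) = 3545079/1011 - 387224*(-1/(6*(-150 + 1005))) = 3545079*(1/1011) - 387224/(855*(-6)) = 1181693/337 - 387224/(-5130) = 1181693/337 - 387224*(-1/5130) = 1181693/337 + 193612/2565 = 3096289789/864405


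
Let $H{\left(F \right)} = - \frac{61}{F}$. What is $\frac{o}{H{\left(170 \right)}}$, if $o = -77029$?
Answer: $\frac{13094930}{61} \approx 2.1467 \cdot 10^{5}$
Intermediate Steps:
$\frac{o}{H{\left(170 \right)}} = - \frac{77029}{\left(-61\right) \frac{1}{170}} = - \frac{77029}{- \frac{61}{170}} = \left(-77029\right) \left(- \frac{170}{61}\right) = \frac{13094930}{61}$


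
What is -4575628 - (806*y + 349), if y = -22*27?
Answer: -4097213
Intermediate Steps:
y = -594
-4575628 - (806*y + 349) = -4575628 - (806*(-594) + 349) = -4575628 - (-478764 + 349) = -4575628 - 1*(-478415) = -4575628 + 478415 = -4097213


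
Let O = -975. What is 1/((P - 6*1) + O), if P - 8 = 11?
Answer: -1/962 ≈ -0.0010395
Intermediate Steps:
P = 19 (P = 8 + 11 = 19)
1/((P - 6*1) + O) = 1/((19 - 6*1) - 975) = 1/((19 - 6) - 975) = 1/(13 - 975) = 1/(-962) = -1/962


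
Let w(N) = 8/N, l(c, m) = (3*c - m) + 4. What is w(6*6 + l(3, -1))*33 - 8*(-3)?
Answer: 732/25 ≈ 29.280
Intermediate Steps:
l(c, m) = 4 - m + 3*c (l(c, m) = (-m + 3*c) + 4 = 4 - m + 3*c)
w(6*6 + l(3, -1))*33 - 8*(-3) = (8/(6*6 + (4 - 1*(-1) + 3*3)))*33 - 8*(-3) = (8/(36 + (4 + 1 + 9)))*33 + 24 = (8/(36 + 14))*33 + 24 = (8/50)*33 + 24 = (8*(1/50))*33 + 24 = (4/25)*33 + 24 = 132/25 + 24 = 732/25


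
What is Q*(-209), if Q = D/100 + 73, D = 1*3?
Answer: -1526327/100 ≈ -15263.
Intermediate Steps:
D = 3
Q = 7303/100 (Q = 3/100 + 73 = 7303/100 ≈ 73.030)
Q*(-209) = (7303/100)*(-209) = -1526327/100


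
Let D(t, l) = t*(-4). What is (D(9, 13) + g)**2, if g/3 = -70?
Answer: 60516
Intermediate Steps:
D(t, l) = -4*t
g = -210 (g = 3*(-70) = -210)
(D(9, 13) + g)**2 = (-4*9 - 210)**2 = (-36 - 210)**2 = (-246)**2 = 60516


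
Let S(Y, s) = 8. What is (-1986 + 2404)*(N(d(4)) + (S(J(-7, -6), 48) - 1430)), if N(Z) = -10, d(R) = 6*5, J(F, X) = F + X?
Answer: -598576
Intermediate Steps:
d(R) = 30
(-1986 + 2404)*(N(d(4)) + (S(J(-7, -6), 48) - 1430)) = (-1986 + 2404)*(-10 + (8 - 1430)) = 418*(-10 - 1422) = 418*(-1432) = -598576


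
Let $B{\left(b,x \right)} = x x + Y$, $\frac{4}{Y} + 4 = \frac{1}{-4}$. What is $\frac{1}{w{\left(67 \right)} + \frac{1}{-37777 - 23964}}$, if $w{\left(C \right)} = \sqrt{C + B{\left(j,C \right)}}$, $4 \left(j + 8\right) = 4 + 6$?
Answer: $\frac{1049597}{295182243908299} + \frac{68615119458 \sqrt{4063}}{295182243908299} \approx 0.014817$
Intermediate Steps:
$Y = - \frac{16}{17}$ ($Y = \frac{4}{-4 + \frac{1}{-4}} = \frac{4}{-4 - \frac{1}{4}} = \frac{4}{- \frac{17}{4}} = 4 \left(- \frac{4}{17}\right) = - \frac{16}{17} \approx -0.94118$)
$j = - \frac{11}{2}$ ($j = -8 + \frac{4 + 6}{4} = -8 + \frac{1}{4} \cdot 10 = -8 + \frac{5}{2} = - \frac{11}{2} \approx -5.5$)
$B{\left(b,x \right)} = - \frac{16}{17} + x^{2}$ ($B{\left(b,x \right)} = x x - \frac{16}{17} = x^{2} - \frac{16}{17} = - \frac{16}{17} + x^{2}$)
$w{\left(C \right)} = \sqrt{- \frac{16}{17} + C + C^{2}}$ ($w{\left(C \right)} = \sqrt{C + \left(- \frac{16}{17} + C^{2}\right)} = \sqrt{- \frac{16}{17} + C + C^{2}}$)
$\frac{1}{w{\left(67 \right)} + \frac{1}{-37777 - 23964}} = \frac{1}{\frac{\sqrt{-272 + 289 \cdot 67 + 289 \cdot 67^{2}}}{17} + \frac{1}{-37777 - 23964}} = \frac{1}{\frac{\sqrt{-272 + 19363 + 289 \cdot 4489}}{17} + \frac{1}{-61741}} = \frac{1}{\frac{\sqrt{-272 + 19363 + 1297321}}{17} - \frac{1}{61741}} = \frac{1}{\frac{\sqrt{1316412}}{17} - \frac{1}{61741}} = \frac{1}{\frac{18 \sqrt{4063}}{17} - \frac{1}{61741}} = \frac{1}{- \frac{1}{61741} + \frac{18 \sqrt{4063}}{17}}$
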